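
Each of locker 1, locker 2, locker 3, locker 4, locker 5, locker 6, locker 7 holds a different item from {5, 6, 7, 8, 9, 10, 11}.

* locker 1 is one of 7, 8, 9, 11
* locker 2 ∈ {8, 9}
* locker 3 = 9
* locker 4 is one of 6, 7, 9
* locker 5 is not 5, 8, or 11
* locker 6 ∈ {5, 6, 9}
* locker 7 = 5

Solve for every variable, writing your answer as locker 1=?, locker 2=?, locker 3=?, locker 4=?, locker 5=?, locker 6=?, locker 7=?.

locker 3's domain is down to {9}, so locker 3 = 9. Eliminate 9 elsewhere: locker 1, locker 2, locker 4, locker 5, locker 6.
locker 7's domain is down to {5}, so locker 7 = 5. Eliminate 5 elsewhere: locker 6.
locker 2 must be 8 (only option left). So locker 1 can't be 8.
locker 6 has just one choice, so locker 6 = 6. Strike 6 from locker 4, locker 5.
That leaves locker 4 = 7. Eliminate 7 elsewhere: locker 1, locker 5.
locker 5 must be 10 (only option left).
locker 1's domain is down to {11}, so locker 1 = 11.

locker 1=11, locker 2=8, locker 3=9, locker 4=7, locker 5=10, locker 6=6, locker 7=5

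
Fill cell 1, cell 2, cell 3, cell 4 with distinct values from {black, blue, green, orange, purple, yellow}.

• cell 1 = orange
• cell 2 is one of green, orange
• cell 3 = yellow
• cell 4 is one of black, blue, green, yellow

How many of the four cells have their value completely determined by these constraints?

cell 1 must be orange (only option left). So cell 2 can't be orange.
cell 2's domain is down to {green}, so cell 2 = green. Eliminate green elsewhere: cell 4.
cell 3's domain is down to {yellow}, so cell 3 = yellow. So cell 4 can't be yellow.
Determined: cell 1=orange, cell 2=green, cell 3=yellow. The other cells each still have more than one consistent value. That makes 3.

3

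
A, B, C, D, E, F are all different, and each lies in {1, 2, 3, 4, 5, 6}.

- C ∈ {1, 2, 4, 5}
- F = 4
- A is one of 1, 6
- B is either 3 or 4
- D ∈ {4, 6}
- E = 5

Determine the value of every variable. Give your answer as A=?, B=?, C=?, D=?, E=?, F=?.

A=1, B=3, C=2, D=6, E=5, F=4

E's domain is down to {5}, so E = 5. So C can't be 5.
F has just one choice, so F = 4. Eliminate 4 elsewhere: B, C, D.
B must be 3 (only option left).
D's domain is down to {6}, so D = 6. Strike 6 from A.
A's domain is down to {1}, so A = 1. Strike 1 from C.
C must be 2 (only option left).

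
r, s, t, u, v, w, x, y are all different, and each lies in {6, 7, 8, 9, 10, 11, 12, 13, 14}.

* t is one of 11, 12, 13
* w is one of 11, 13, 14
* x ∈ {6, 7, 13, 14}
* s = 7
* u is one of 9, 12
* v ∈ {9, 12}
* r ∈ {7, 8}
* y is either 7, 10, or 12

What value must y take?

s has just one choice, so s = 7. Remove 7 from r, x, y.
r's domain is down to {8}, so r = 8.
u and v between them cover only {9, 12} — a naked pair. Remove those values from t, y.
So y = 10.

10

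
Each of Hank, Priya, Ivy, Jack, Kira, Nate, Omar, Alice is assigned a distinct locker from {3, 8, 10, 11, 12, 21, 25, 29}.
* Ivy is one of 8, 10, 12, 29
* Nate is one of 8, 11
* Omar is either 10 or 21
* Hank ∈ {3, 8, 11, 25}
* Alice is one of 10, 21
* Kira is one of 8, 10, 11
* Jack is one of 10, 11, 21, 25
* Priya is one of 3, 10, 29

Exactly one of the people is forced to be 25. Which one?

The 8 variables together cover exactly {3, 8, 10, 11, 12, 21, 25, 29} — 8 values for 8 variables — and 12 appears only in Ivy's list, so Ivy = 12.
The 7 still-open variables together cover exactly {3, 8, 10, 11, 21, 25, 29} — 7 values for 7 variables — and 29 appears only in Priya's list, so Priya = 29.
The 6 still-open variables together cover exactly {3, 8, 10, 11, 21, 25} — 6 values for 6 variables — and 3 appears only in Hank's list, so Hank = 3.
The 5 still-open variables draw from only 5 values {8, 10, 11, 21, 25}, so each is used; only Jack can be 25, hence Jack = 25.

Jack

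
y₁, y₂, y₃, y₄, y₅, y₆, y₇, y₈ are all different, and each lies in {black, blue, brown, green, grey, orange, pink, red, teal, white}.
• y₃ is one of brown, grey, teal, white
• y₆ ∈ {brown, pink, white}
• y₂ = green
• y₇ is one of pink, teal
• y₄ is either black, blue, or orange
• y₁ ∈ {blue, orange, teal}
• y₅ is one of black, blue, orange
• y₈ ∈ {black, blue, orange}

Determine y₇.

pink

y₂ has just one choice, so y₂ = green.
The 3 variables y₄, y₅, y₈ are confined to {black, blue, orange}, which locks those values in; drop them from y₁.
y₁ has just one choice, so y₁ = teal. So y₃, y₇ can't be teal.
So y₇ = pink.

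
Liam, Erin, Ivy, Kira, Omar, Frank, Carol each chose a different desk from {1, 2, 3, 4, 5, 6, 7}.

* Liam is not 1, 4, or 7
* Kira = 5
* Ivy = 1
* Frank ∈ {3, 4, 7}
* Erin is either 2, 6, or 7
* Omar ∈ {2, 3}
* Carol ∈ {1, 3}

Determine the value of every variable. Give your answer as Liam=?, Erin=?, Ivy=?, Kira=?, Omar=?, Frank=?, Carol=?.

Liam=6, Erin=7, Ivy=1, Kira=5, Omar=2, Frank=4, Carol=3

Ivy has just one choice, so Ivy = 1. Remove 1 from Carol.
That leaves Kira = 5. Remove 5 from Liam.
That leaves Carol = 3. So Liam, Omar, Frank can't be 3.
Omar's domain is down to {2}, so Omar = 2. Strike 2 from Liam, Erin.
Liam's domain is down to {6}, so Liam = 6. Remove 6 from Erin.
Erin has just one choice, so Erin = 7. Strike 7 from Frank.
Frank must be 4 (only option left).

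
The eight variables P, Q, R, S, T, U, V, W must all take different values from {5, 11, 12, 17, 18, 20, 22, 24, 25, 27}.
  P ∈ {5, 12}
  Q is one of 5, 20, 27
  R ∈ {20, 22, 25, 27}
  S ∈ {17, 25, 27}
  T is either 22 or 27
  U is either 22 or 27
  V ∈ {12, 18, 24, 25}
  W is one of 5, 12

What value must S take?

The 2 variables P and W are confined to {5, 12}, which locks those values in; drop them from Q, V.
T and U between them cover only {22, 27} — a naked pair. Remove those values from Q, R, S.
Q's domain is down to {20}, so Q = 20. Eliminate 20 elsewhere: R.
R must be 25 (only option left). Remove 25 from S, V.
So S = 17.

17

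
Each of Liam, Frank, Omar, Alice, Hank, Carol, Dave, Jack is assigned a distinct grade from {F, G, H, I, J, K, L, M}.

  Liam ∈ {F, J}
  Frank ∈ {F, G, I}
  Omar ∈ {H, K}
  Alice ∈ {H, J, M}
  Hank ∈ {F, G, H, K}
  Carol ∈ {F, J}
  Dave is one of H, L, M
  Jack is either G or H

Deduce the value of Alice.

M

Among the 8 variables, I fits only Frank (and all 8 values in {F, G, H, I, J, K, L, M} must be used), so Frank = I.
The 7 still-open variables together cover exactly {F, G, H, J, K, L, M} — 7 values for 7 variables — and L appears only in Dave's list, so Dave = L.
The 6 still-open variables draw from only 6 values {F, G, H, J, K, M}, so each is used; only Alice can be M, hence Alice = M.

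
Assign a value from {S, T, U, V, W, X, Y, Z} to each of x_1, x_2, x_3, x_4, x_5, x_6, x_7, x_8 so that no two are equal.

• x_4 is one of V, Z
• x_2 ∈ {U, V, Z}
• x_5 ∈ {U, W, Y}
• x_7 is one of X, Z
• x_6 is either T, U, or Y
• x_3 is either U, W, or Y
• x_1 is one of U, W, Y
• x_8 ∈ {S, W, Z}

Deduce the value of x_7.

X

The 8 variables draw from only 8 values {S, T, U, V, W, X, Y, Z}, so each is used; only x_8 can be S, hence x_8 = S.
The 7 still-open variables draw from only 7 values {T, U, V, W, X, Y, Z}, so each is used; only x_6 can be T, hence x_6 = T.
The 6 still-open variables together cover exactly {U, V, W, X, Y, Z} — 6 values for 6 variables — and X appears only in x_7's list, so x_7 = X.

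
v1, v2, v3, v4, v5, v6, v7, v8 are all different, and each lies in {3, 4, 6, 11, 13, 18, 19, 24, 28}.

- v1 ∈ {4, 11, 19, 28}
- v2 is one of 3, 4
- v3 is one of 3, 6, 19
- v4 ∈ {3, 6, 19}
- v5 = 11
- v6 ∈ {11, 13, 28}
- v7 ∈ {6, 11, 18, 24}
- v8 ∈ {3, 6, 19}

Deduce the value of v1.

v5's domain is down to {11}, so v5 = 11. Strike 11 from v1, v6, v7.
The 3 variables v3, v4, v8 are confined to {3, 6, 19}, which locks those values in; drop them from v1, v2, v7.
v2 must be 4 (only option left). So v1 can't be 4.
So v1 = 28.

28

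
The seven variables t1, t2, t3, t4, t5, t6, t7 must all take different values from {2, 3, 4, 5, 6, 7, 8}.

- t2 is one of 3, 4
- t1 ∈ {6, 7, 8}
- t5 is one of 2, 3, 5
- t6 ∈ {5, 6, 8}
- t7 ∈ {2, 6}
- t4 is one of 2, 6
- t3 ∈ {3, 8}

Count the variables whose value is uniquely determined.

The 7 variables together cover exactly {2, 3, 4, 5, 6, 7, 8} — 7 values for 7 variables — and 4 appears only in t2's list, so t2 = 4.
The 6 still-open variables together cover exactly {2, 3, 5, 6, 7, 8} — 6 values for 6 variables — and 7 appears only in t1's list, so t1 = 7.
The 2 variables t4 and t7 are confined to {2, 6}, which locks those values in; drop them from t5, t6.
Determined: t1=7, t2=4. The other variables each still have more than one consistent value. That makes 2.

2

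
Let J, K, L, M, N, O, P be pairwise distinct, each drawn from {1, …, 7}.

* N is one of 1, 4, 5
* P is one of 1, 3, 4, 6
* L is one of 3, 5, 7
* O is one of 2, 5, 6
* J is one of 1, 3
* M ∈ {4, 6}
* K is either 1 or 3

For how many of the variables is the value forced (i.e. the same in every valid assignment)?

3

Among the 7 variables, 2 fits only O (and all 7 values in {1, 2, 3, 4, 5, 6, 7} must be used), so O = 2.
The 6 still-open variables draw from only 6 values {1, 3, 4, 5, 6, 7}, so each is used; only L can be 7, hence L = 7.
The 5 still-open variables together cover exactly {1, 3, 4, 5, 6} — 5 values for 5 variables — and 5 appears only in N's list, so N = 5.
J and K between them cover only {1, 3} — a naked pair. Remove those values from P.
Determined: L=7, N=5, O=2. The other variables each still have more than one consistent value. That makes 3.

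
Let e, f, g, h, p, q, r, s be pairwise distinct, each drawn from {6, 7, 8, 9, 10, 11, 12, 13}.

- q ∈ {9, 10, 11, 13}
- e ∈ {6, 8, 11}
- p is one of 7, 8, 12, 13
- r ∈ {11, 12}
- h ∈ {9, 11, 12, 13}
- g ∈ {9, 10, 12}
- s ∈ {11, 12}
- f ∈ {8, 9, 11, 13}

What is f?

Among the 8 variables, 6 fits only e (and all 8 values in {6, 7, 8, 9, 10, 11, 12, 13} must be used), so e = 6.
The 7 still-open variables together cover exactly {7, 8, 9, 10, 11, 12, 13} — 7 values for 7 variables — and 7 appears only in p's list, so p = 7.
Among the 6 still-open variables, 8 fits only f (and all 6 values in {8, 9, 10, 11, 12, 13} must be used), so f = 8.

8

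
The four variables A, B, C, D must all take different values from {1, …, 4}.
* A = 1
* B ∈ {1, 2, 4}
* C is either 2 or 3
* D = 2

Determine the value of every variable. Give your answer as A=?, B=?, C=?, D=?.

A's domain is down to {1}, so A = 1. So B can't be 1.
D's domain is down to {2}, so D = 2. Strike 2 from B, C.
B's domain is down to {4}, so B = 4.
C must be 3 (only option left).

A=1, B=4, C=3, D=2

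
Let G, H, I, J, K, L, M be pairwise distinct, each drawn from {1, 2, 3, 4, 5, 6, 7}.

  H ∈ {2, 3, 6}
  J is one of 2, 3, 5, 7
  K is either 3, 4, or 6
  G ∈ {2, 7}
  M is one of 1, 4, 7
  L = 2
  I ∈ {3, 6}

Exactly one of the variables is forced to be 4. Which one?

K

L has just one choice, so L = 2. Remove 2 from G, H, J.
That leaves G = 7. Strike 7 from J, M.
The 5 still-open variables together cover exactly {1, 3, 4, 5, 6} — 5 values for 5 variables — and 1 appears only in M's list, so M = 1.
Among the 4 still-open variables, 4 fits only K (and all 4 values in {3, 4, 5, 6} must be used), so K = 4.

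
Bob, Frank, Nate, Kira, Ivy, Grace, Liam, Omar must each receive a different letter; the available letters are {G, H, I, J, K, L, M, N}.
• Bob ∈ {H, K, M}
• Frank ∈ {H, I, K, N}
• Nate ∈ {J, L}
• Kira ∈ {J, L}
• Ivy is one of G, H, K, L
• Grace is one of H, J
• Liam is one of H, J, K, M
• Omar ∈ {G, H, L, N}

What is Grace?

The 8 variables draw from only 8 values {G, H, I, J, K, L, M, N}, so each is used; only Frank can be I, hence Frank = I.
The 7 still-open variables draw from only 7 values {G, H, J, K, L, M, N}, so each is used; only Omar can be N, hence Omar = N.
The 6 still-open variables draw from only 6 values {G, H, J, K, L, M}, so each is used; only Ivy can be G, hence Ivy = G.
Nate and Kira share exactly the 2 values {J, L}; by pigeonhole those values go to them, so strike J, L from Grace, Liam.
So Grace = H.

H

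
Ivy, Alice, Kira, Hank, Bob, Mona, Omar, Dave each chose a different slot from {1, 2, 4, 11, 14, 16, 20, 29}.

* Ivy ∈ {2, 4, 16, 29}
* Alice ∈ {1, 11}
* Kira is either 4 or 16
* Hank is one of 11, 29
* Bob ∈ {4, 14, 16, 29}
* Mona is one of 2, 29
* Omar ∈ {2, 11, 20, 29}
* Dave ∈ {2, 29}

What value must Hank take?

11

The 8 variables together cover exactly {1, 2, 4, 11, 14, 16, 20, 29} — 8 values for 8 variables — and 1 appears only in Alice's list, so Alice = 1.
The 7 still-open variables together cover exactly {2, 4, 11, 14, 16, 20, 29} — 7 values for 7 variables — and 14 appears only in Bob's list, so Bob = 14.
Among the 6 still-open variables, 20 fits only Omar (and all 6 values in {2, 4, 11, 16, 20, 29} must be used), so Omar = 20.
Among the 5 still-open variables, 11 fits only Hank (and all 5 values in {2, 4, 11, 16, 29} must be used), so Hank = 11.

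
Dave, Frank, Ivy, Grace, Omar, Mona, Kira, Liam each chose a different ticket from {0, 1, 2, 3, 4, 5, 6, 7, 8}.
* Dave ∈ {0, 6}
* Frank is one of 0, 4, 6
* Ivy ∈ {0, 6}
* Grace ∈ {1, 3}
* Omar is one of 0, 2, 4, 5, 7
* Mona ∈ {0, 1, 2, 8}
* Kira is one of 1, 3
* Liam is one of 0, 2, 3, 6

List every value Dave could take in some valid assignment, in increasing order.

Dave and Ivy between them cover only {0, 6} — a naked pair. Remove those values from Frank, Omar, Mona, Liam.
That leaves Frank = 4. Remove 4 from Omar.
The 2 variables Grace and Kira are confined to {1, 3}, which locks those values in; drop them from Mona, Liam.
Liam must be 2 (only option left). Remove 2 from Omar, Mona.
Mona's domain is down to {8}, so Mona = 8.
No further eliminations apply; Dave can still be any of 0, 6.

0, 6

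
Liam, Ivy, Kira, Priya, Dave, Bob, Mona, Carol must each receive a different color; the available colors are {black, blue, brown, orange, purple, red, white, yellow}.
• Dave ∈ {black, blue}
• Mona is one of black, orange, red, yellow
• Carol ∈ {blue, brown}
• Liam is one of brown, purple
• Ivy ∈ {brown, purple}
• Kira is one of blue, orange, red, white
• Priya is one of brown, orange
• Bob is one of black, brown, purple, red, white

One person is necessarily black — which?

Dave

The 8 variables together cover exactly {black, blue, brown, orange, purple, red, white, yellow} — 8 values for 8 variables — and yellow appears only in Mona's list, so Mona = yellow.
Liam and Ivy between them cover only {brown, purple} — a naked pair. Remove those values from Priya, Bob, Carol.
Priya has just one choice, so Priya = orange. Strike orange from Kira.
Carol must be blue (only option left). Strike blue from Kira, Dave.
So black goes to Dave.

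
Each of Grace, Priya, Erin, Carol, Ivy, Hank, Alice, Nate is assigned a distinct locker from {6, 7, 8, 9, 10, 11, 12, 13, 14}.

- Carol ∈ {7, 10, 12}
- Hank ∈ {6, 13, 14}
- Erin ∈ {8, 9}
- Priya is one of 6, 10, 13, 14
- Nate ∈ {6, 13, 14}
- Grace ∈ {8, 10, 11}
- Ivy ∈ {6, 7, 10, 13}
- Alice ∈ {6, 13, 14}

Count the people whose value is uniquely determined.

3

Hank, Alice, Nate between them cover only {6, 13, 14} — a naked triple. Remove those values from Priya, Ivy.
That leaves Priya = 10. So Grace, Carol, Ivy can't be 10.
That leaves Ivy = 7. Eliminate 7 elsewhere: Carol.
Carol has just one choice, so Carol = 12.
Determined: Priya=10, Carol=12, Ivy=7. The other people each still have more than one consistent value. That makes 3.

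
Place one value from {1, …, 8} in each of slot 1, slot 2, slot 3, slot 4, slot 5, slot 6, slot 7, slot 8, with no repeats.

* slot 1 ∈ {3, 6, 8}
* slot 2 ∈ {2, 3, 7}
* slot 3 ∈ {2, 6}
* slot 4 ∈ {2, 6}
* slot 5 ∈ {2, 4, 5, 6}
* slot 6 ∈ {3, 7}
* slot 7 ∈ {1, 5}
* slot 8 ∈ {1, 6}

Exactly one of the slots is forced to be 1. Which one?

slot 8

The 8 variables draw from only 8 values {1, 2, 3, 4, 5, 6, 7, 8}, so each is used; only slot 5 can be 4, hence slot 5 = 4.
Among the 7 still-open variables, 5 fits only slot 7 (and all 7 values in {1, 2, 3, 5, 6, 7, 8} must be used), so slot 7 = 5.
Among the 6 still-open variables, 1 fits only slot 8 (and all 6 values in {1, 2, 3, 6, 7, 8} must be used), so slot 8 = 1.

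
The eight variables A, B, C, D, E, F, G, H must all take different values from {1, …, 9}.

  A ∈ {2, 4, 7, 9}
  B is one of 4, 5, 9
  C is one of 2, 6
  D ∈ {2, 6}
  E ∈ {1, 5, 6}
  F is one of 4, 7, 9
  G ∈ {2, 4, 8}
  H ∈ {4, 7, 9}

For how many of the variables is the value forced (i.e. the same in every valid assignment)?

Among the 8 variables, 1 fits only E (and all 8 values in {1, 2, 4, 5, 6, 7, 8, 9} must be used), so E = 1.
The 7 still-open variables together cover exactly {2, 4, 5, 6, 7, 8, 9} — 7 values for 7 variables — and 5 appears only in B's list, so B = 5.
Among the 6 still-open variables, 8 fits only G (and all 6 values in {2, 4, 6, 7, 8, 9} must be used), so G = 8.
C and D share exactly the 2 values {2, 6}; by pigeonhole those values go to them, so strike 2, 6 from A.
Determined: B=5, E=1, G=8. The other variables each still have more than one consistent value. That makes 3.

3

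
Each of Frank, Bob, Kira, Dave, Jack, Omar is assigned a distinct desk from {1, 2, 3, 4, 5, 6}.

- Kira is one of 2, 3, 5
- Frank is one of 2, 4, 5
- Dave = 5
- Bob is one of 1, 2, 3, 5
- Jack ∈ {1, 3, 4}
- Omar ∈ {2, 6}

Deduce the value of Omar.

Dave must be 5 (only option left). So Frank, Bob, Kira can't be 5.
The 5 still-open variables draw from only 5 values {1, 2, 3, 4, 6}, so each is used; only Omar can be 6, hence Omar = 6.

6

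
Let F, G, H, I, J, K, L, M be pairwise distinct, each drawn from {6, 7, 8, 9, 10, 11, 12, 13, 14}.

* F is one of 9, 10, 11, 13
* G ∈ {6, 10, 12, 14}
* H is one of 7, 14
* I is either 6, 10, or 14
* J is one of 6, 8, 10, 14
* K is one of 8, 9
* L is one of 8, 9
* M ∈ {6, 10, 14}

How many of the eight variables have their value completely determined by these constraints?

K and L between them cover only {8, 9} — a naked pair. Remove those values from F, J.
I, J, M between them cover only {6, 10, 14} — a naked triple. Remove those values from F, G, H.
G must be 12 (only option left).
That leaves H = 7.
Determined: G=12, H=7. The other variables each still have more than one consistent value. That makes 2.

2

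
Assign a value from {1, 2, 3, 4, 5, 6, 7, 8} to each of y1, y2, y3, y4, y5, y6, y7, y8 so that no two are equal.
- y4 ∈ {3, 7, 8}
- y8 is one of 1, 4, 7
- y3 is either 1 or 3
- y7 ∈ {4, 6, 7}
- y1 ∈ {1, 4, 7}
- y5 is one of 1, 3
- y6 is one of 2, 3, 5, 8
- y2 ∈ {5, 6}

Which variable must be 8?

y4

Among the 8 variables, 2 fits only y6 (and all 8 values in {1, 2, 3, 4, 5, 6, 7, 8} must be used), so y6 = 2.
Among the 7 still-open variables, 5 fits only y2 (and all 7 values in {1, 3, 4, 5, 6, 7, 8} must be used), so y2 = 5.
Among the 6 still-open variables, 6 fits only y7 (and all 6 values in {1, 3, 4, 6, 7, 8} must be used), so y7 = 6.
Among the 5 still-open variables, 8 fits only y4 (and all 5 values in {1, 3, 4, 7, 8} must be used), so y4 = 8.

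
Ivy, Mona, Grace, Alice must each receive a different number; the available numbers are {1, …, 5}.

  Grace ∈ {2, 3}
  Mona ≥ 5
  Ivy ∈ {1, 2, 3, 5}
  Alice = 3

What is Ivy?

1

Mona must be 5 (only option left). Remove 5 from Ivy.
Alice has just one choice, so Alice = 3. Eliminate 3 elsewhere: Ivy, Grace.
Grace's domain is down to {2}, so Grace = 2. So Ivy can't be 2.
So Ivy = 1.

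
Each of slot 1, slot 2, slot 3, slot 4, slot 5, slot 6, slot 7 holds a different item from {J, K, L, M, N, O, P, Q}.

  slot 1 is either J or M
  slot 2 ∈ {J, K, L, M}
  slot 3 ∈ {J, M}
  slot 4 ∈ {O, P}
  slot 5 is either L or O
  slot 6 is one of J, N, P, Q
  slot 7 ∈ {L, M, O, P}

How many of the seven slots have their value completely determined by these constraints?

slot 1 and slot 3 share exactly the 2 values {J, M}; by pigeonhole those values go to them, so strike J, M from slot 2, slot 6, slot 7.
The 3 variables slot 4, slot 5, slot 7 are confined to {L, O, P}, which locks those values in; drop them from slot 2, slot 6.
slot 2's domain is down to {K}, so slot 2 = K.
Determined: slot 2=K. The other slots each still have more than one consistent value. That makes 1.

1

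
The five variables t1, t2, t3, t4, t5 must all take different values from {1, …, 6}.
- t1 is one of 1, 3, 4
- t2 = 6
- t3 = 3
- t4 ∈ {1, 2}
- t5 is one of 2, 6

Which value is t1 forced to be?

4

t2's domain is down to {6}, so t2 = 6. Remove 6 from t5.
That leaves t3 = 3. So t1 can't be 3.
t5 must be 2 (only option left). So t4 can't be 2.
t4 has just one choice, so t4 = 1. Strike 1 from t1.
So t1 = 4.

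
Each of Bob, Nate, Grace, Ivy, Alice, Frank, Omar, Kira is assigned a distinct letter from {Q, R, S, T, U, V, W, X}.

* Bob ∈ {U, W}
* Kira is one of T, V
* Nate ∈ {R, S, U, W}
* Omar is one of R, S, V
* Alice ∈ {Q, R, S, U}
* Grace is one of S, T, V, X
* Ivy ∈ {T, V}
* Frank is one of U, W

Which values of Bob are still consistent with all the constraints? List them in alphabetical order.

The 8 variables draw from only 8 values {Q, R, S, T, U, V, W, X}, so each is used; only Alice can be Q, hence Alice = Q.
The 7 still-open variables draw from only 7 values {R, S, T, U, V, W, X}, so each is used; only Grace can be X, hence Grace = X.
Bob and Frank between them cover only {U, W} — a naked pair. Remove those values from Nate.
Ivy and Kira share exactly the 2 values {T, V}; by pigeonhole those values go to them, so strike T, V from Omar.
No further eliminations apply; Bob can still be any of U, W.

U, W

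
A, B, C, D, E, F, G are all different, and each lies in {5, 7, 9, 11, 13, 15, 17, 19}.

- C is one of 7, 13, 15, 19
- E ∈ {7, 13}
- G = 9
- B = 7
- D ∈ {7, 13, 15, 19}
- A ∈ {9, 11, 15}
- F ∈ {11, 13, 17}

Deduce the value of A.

11

B has just one choice, so B = 7. Strike 7 from C, D, E.
E's domain is down to {13}, so E = 13. Remove 13 from C, D, F.
G has just one choice, so G = 9. Strike 9 from A.
The 4 still-open variables together cover exactly {11, 15, 17, 19} — 4 values for 4 variables — and 17 appears only in F's list, so F = 17.
The 3 still-open variables draw from only 3 values {11, 15, 19}, so each is used; only A can be 11, hence A = 11.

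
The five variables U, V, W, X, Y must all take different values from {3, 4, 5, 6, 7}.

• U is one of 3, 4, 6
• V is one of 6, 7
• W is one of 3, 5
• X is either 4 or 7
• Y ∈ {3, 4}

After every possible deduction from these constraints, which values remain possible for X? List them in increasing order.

The 5 variables draw from only 5 values {3, 4, 5, 6, 7}, so each is used; only W can be 5, hence W = 5.
No further eliminations apply; X can still be any of 4, 7.

4, 7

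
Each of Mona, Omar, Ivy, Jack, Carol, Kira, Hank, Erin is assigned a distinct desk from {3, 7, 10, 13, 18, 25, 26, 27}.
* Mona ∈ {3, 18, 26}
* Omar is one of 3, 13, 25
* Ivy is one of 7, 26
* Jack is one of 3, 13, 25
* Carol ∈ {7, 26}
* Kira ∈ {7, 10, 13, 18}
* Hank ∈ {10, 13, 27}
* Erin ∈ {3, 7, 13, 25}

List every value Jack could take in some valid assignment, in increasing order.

The 8 variables draw from only 8 values {3, 7, 10, 13, 18, 25, 26, 27}, so each is used; only Hank can be 27, hence Hank = 27.
Among the 7 still-open variables, 10 fits only Kira (and all 7 values in {3, 7, 10, 13, 18, 25, 26} must be used), so Kira = 10.
Among the 6 still-open variables, 18 fits only Mona (and all 6 values in {3, 7, 13, 18, 25, 26} must be used), so Mona = 18.
Ivy and Carol between them cover only {7, 26} — a naked pair. Remove those values from Erin.
No further eliminations apply; Jack can still be any of 3, 13, 25.

3, 13, 25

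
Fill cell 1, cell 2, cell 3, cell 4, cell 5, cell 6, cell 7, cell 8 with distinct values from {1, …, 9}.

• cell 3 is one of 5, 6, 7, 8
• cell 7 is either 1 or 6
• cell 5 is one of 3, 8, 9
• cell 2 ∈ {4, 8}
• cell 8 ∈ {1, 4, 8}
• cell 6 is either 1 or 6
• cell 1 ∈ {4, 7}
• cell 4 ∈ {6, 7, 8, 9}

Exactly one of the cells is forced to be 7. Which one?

The 8 variables together cover exactly {1, 3, 4, 5, 6, 7, 8, 9} — 8 values for 8 variables — and 3 appears only in cell 5's list, so cell 5 = 3.
The 7 still-open variables together cover exactly {1, 4, 5, 6, 7, 8, 9} — 7 values for 7 variables — and 5 appears only in cell 3's list, so cell 3 = 5.
The 6 still-open variables draw from only 6 values {1, 4, 6, 7, 8, 9}, so each is used; only cell 4 can be 9, hence cell 4 = 9.
The 5 still-open variables together cover exactly {1, 4, 6, 7, 8} — 5 values for 5 variables — and 7 appears only in cell 1's list, so cell 1 = 7.

cell 1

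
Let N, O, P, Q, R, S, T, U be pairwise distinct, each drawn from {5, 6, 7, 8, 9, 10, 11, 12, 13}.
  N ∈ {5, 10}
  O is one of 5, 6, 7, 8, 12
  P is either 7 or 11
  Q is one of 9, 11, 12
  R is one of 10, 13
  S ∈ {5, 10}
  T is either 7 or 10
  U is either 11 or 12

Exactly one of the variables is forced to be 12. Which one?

The 2 variables N and S are confined to {5, 10}, which locks those values in; drop them from O, R, T.
R must be 13 (only option left).
T must be 7 (only option left). Remove 7 from O, P.
That leaves P = 11. So Q, U can't be 11.
So 12 goes to U.

U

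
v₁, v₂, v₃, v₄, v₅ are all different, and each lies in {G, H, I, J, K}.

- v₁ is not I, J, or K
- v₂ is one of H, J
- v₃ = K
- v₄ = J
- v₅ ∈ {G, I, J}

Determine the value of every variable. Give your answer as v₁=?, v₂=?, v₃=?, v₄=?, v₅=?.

v₁=G, v₂=H, v₃=K, v₄=J, v₅=I

v₃ must be K (only option left).
v₄ has just one choice, so v₄ = J. So v₂, v₅ can't be J.
That leaves v₂ = H. So v₁ can't be H.
v₁'s domain is down to {G}, so v₁ = G. Strike G from v₅.
v₅'s domain is down to {I}, so v₅ = I.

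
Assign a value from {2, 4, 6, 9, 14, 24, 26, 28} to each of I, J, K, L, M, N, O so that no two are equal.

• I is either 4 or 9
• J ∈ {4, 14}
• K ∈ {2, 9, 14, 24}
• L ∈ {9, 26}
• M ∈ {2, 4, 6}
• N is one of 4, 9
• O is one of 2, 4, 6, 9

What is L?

26

The 7 variables draw from only 7 values {2, 4, 6, 9, 14, 24, 26}, so each is used; only K can be 24, hence K = 24.
The 6 still-open variables together cover exactly {2, 4, 6, 9, 14, 26} — 6 values for 6 variables — and 14 appears only in J's list, so J = 14.
The 5 still-open variables draw from only 5 values {2, 4, 6, 9, 26}, so each is used; only L can be 26, hence L = 26.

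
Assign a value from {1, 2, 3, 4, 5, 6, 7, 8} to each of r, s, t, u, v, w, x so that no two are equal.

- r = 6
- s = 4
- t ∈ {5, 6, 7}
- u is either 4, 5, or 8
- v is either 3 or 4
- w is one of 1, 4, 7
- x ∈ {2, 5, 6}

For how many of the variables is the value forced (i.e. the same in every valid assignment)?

r must be 6 (only option left). So t, x can't be 6.
s's domain is down to {4}, so s = 4. Strike 4 from u, v, w.
v's domain is down to {3}, so v = 3.
Determined: r=6, s=4, v=3. The other variables each still have more than one consistent value. That makes 3.

3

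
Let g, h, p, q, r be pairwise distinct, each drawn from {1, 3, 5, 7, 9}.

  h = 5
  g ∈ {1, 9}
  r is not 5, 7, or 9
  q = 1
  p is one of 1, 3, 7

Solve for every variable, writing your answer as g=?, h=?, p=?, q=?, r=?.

h's domain is down to {5}, so h = 5.
q must be 1 (only option left). Strike 1 from g, p, r.
r's domain is down to {3}, so r = 3. Remove 3 from p.
g must be 9 (only option left).
p's domain is down to {7}, so p = 7.

g=9, h=5, p=7, q=1, r=3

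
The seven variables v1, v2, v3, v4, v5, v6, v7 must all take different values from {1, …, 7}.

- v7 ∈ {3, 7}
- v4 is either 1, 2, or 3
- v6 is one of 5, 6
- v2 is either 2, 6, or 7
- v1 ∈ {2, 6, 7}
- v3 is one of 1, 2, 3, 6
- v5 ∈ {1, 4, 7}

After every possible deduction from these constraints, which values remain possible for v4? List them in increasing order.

1, 2, 3

The 7 variables together cover exactly {1, 2, 3, 4, 5, 6, 7} — 7 values for 7 variables — and 4 appears only in v5's list, so v5 = 4.
Among the 6 still-open variables, 5 fits only v6 (and all 6 values in {1, 2, 3, 5, 6, 7} must be used), so v6 = 5.
No further eliminations apply; v4 can still be any of 1, 2, 3.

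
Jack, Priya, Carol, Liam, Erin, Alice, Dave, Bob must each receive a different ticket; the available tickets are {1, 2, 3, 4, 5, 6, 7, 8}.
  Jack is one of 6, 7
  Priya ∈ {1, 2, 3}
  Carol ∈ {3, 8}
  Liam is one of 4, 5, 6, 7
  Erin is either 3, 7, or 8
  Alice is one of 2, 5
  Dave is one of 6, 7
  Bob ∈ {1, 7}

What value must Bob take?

1

The 8 variables draw from only 8 values {1, 2, 3, 4, 5, 6, 7, 8}, so each is used; only Liam can be 4, hence Liam = 4.
The 7 still-open variables together cover exactly {1, 2, 3, 5, 6, 7, 8} — 7 values for 7 variables — and 5 appears only in Alice's list, so Alice = 5.
The 6 still-open variables together cover exactly {1, 2, 3, 6, 7, 8} — 6 values for 6 variables — and 2 appears only in Priya's list, so Priya = 2.
Among the 5 still-open variables, 1 fits only Bob (and all 5 values in {1, 3, 6, 7, 8} must be used), so Bob = 1.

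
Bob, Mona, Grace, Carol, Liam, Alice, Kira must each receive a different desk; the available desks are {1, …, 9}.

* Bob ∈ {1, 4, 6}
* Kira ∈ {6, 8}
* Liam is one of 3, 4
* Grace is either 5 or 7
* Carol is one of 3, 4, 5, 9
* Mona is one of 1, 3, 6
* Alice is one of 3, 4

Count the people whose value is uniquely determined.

Liam and Alice between them cover only {3, 4} — a naked pair. Remove those values from Bob, Mona, Carol.
The 2 variables Bob and Mona are confined to {1, 6}, which locks those values in; drop them from Kira.
Kira must be 8 (only option left).
Determined: Kira=8. The other people each still have more than one consistent value. That makes 1.

1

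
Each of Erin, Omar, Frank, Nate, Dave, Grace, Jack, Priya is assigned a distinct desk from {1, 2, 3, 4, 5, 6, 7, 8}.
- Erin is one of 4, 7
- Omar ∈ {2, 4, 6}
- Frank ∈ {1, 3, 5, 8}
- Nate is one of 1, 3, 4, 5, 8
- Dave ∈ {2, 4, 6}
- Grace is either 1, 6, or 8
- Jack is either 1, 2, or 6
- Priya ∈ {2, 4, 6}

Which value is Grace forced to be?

8

The 8 variables together cover exactly {1, 2, 3, 4, 5, 6, 7, 8} — 8 values for 8 variables — and 7 appears only in Erin's list, so Erin = 7.
Omar, Dave, Priya share exactly the 3 values {2, 4, 6}; by pigeonhole those values go to them, so strike 2, 4, 6 from Nate, Grace, Jack.
Jack's domain is down to {1}, so Jack = 1. Remove 1 from Frank, Nate, Grace.
So Grace = 8.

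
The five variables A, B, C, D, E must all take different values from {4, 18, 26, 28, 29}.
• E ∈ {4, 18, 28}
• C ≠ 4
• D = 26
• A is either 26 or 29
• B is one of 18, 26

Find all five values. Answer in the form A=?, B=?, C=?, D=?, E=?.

D's domain is down to {26}, so D = 26. So A, B, C can't be 26.
A has just one choice, so A = 29. Eliminate 29 elsewhere: C.
That leaves B = 18. Eliminate 18 elsewhere: C, E.
C's domain is down to {28}, so C = 28. Remove 28 from E.
E has just one choice, so E = 4.

A=29, B=18, C=28, D=26, E=4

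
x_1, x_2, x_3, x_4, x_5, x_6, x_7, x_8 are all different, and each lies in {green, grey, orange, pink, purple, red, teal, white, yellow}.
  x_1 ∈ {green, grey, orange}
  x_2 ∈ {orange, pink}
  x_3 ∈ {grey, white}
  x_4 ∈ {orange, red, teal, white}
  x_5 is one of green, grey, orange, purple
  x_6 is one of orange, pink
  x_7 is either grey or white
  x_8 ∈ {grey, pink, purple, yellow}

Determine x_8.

x_2 and x_6 between them cover only {orange, pink} — a naked pair. Remove those values from x_1, x_4, x_5, x_8.
The 2 variables x_3 and x_7 are confined to {grey, white}, which locks those values in; drop them from x_1, x_4, x_5, x_8.
x_1 has just one choice, so x_1 = green. Strike green from x_5.
That leaves x_5 = purple. So x_8 can't be purple.
So x_8 = yellow.

yellow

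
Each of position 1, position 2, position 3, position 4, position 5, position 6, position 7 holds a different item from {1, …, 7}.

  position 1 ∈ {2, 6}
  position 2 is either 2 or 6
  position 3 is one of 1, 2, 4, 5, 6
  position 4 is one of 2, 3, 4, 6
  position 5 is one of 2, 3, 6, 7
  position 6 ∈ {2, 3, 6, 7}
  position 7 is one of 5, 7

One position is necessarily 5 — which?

The 7 variables draw from only 7 values {1, 2, 3, 4, 5, 6, 7}, so each is used; only position 3 can be 1, hence position 3 = 1.
The 6 still-open variables draw from only 6 values {2, 3, 4, 5, 6, 7}, so each is used; only position 4 can be 4, hence position 4 = 4.
The 5 still-open variables together cover exactly {2, 3, 5, 6, 7} — 5 values for 5 variables — and 5 appears only in position 7's list, so position 7 = 5.

position 7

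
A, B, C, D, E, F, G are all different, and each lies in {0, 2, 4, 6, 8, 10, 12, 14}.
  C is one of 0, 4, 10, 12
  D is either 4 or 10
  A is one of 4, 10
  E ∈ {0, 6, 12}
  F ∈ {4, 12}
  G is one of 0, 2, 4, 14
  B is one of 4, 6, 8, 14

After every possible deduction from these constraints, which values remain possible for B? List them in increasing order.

8, 14

A and D between them cover only {4, 10} — a naked pair. Remove those values from B, C, F, G.
That leaves F = 12. Eliminate 12 elsewhere: C, E.
C has just one choice, so C = 0. Remove 0 from E, G.
E must be 6 (only option left). Strike 6 from B.
No further eliminations apply; B can still be any of 8, 14.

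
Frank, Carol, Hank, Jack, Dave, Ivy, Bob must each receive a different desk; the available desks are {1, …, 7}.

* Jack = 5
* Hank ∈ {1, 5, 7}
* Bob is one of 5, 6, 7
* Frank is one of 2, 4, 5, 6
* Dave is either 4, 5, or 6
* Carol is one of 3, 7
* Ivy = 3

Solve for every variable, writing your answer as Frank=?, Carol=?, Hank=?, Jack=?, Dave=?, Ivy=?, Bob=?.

Frank=2, Carol=7, Hank=1, Jack=5, Dave=4, Ivy=3, Bob=6

Jack must be 5 (only option left). Strike 5 from Frank, Hank, Dave, Bob.
Ivy must be 3 (only option left). Remove 3 from Carol.
That leaves Carol = 7. Strike 7 from Hank, Bob.
That leaves Hank = 1.
Bob must be 6 (only option left). Remove 6 from Frank, Dave.
Dave's domain is down to {4}, so Dave = 4. Strike 4 from Frank.
Frank must be 2 (only option left).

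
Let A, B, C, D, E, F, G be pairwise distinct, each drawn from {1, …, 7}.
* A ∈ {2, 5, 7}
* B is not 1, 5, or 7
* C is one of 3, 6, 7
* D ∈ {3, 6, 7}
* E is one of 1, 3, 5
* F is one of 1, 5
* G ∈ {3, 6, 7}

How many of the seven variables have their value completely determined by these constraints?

2

The 7 variables draw from only 7 values {1, 2, 3, 4, 5, 6, 7}, so each is used; only B can be 4, hence B = 4.
The 6 still-open variables draw from only 6 values {1, 2, 3, 5, 6, 7}, so each is used; only A can be 2, hence A = 2.
The 3 variables C, D, G are confined to {3, 6, 7}, which locks those values in; drop them from E.
Determined: A=2, B=4. The other variables each still have more than one consistent value. That makes 2.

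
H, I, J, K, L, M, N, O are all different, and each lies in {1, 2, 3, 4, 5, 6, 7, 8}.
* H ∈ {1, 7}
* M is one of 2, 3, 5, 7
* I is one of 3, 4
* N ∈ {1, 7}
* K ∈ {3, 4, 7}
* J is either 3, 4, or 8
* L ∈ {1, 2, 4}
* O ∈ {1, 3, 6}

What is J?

Among the 8 variables, 5 fits only M (and all 8 values in {1, 2, 3, 4, 5, 6, 7, 8} must be used), so M = 5.
The 7 still-open variables draw from only 7 values {1, 2, 3, 4, 6, 7, 8}, so each is used; only L can be 2, hence L = 2.
The 6 still-open variables draw from only 6 values {1, 3, 4, 6, 7, 8}, so each is used; only O can be 6, hence O = 6.
The 5 still-open variables together cover exactly {1, 3, 4, 7, 8} — 5 values for 5 variables — and 8 appears only in J's list, so J = 8.

8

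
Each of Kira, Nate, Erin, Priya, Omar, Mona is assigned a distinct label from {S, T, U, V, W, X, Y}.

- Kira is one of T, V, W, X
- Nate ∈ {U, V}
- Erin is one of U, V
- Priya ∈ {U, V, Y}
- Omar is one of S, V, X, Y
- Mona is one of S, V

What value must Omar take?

Nate and Erin between them cover only {U, V} — a naked pair. Remove those values from Kira, Priya, Omar, Mona.
Priya's domain is down to {Y}, so Priya = Y. Remove Y from Omar.
Mona's domain is down to {S}, so Mona = S. Strike S from Omar.
So Omar = X.

X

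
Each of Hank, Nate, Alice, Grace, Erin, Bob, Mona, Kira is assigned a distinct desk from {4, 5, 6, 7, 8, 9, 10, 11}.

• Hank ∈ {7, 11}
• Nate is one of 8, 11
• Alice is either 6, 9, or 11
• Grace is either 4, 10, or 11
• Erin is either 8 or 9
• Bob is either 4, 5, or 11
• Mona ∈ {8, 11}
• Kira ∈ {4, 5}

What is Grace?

10

The 8 variables draw from only 8 values {4, 5, 6, 7, 8, 9, 10, 11}, so each is used; only Alice can be 6, hence Alice = 6.
The 7 still-open variables together cover exactly {4, 5, 7, 8, 9, 10, 11} — 7 values for 7 variables — and 7 appears only in Hank's list, so Hank = 7.
Among the 6 still-open variables, 9 fits only Erin (and all 6 values in {4, 5, 8, 9, 10, 11} must be used), so Erin = 9.
The 5 still-open variables together cover exactly {4, 5, 8, 10, 11} — 5 values for 5 variables — and 10 appears only in Grace's list, so Grace = 10.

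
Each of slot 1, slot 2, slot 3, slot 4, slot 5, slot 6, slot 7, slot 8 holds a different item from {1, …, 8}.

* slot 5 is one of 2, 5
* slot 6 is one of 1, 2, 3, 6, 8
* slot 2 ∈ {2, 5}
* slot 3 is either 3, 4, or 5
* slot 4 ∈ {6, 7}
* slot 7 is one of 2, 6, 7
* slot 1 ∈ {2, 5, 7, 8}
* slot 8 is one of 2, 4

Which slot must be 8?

The 8 variables together cover exactly {1, 2, 3, 4, 5, 6, 7, 8} — 8 values for 8 variables — and 1 appears only in slot 6's list, so slot 6 = 1.
The 7 still-open variables draw from only 7 values {2, 3, 4, 5, 6, 7, 8}, so each is used; only slot 3 can be 3, hence slot 3 = 3.
Among the 6 still-open variables, 4 fits only slot 8 (and all 6 values in {2, 4, 5, 6, 7, 8} must be used), so slot 8 = 4.
The 5 still-open variables draw from only 5 values {2, 5, 6, 7, 8}, so each is used; only slot 1 can be 8, hence slot 1 = 8.

slot 1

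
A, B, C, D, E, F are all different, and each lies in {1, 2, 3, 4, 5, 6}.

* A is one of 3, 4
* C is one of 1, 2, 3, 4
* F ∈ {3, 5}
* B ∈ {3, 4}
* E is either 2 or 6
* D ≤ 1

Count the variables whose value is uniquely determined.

4

D has just one choice, so D = 1. Strike 1 from C.
Among the 5 still-open variables, 5 fits only F (and all 5 values in {2, 3, 4, 5, 6} must be used), so F = 5.
The 4 still-open variables draw from only 4 values {2, 3, 4, 6}, so each is used; only E can be 6, hence E = 6.
The 3 still-open variables draw from only 3 values {2, 3, 4}, so each is used; only C can be 2, hence C = 2.
Determined: C=2, D=1, E=6, F=5. The other variables each still have more than one consistent value. That makes 4.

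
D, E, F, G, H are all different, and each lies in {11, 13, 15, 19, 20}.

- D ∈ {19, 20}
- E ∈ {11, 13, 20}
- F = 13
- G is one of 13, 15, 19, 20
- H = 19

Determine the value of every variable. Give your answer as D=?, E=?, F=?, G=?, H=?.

F's domain is down to {13}, so F = 13. Remove 13 from E, G.
H must be 19 (only option left). Eliminate 19 elsewhere: D, G.
D's domain is down to {20}, so D = 20. Strike 20 from E, G.
E's domain is down to {11}, so E = 11.
G must be 15 (only option left).

D=20, E=11, F=13, G=15, H=19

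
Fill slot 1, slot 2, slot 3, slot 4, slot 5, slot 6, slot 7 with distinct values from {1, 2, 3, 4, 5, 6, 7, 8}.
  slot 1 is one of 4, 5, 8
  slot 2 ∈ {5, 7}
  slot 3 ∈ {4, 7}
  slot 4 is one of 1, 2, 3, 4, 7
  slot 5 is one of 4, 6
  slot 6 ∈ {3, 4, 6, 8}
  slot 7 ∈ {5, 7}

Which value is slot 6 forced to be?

slot 2 and slot 7 between them cover only {5, 7} — a naked pair. Remove those values from slot 1, slot 3, slot 4.
slot 3's domain is down to {4}, so slot 3 = 4. Strike 4 from slot 1, slot 4, slot 5, slot 6.
slot 5's domain is down to {6}, so slot 5 = 6. Eliminate 6 elsewhere: slot 6.
That leaves slot 1 = 8. Eliminate 8 elsewhere: slot 6.
So slot 6 = 3.

3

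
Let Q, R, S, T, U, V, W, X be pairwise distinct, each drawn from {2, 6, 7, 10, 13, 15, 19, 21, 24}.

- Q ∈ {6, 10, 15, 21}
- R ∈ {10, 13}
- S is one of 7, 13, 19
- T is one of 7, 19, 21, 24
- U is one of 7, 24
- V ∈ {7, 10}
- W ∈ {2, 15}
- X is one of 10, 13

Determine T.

21

R and X between them cover only {10, 13} — a naked pair. Remove those values from Q, S, V.
V must be 7 (only option left). So S, T, U can't be 7.
S has just one choice, so S = 19. Strike 19 from T.
U has just one choice, so U = 24. Remove 24 from T.
So T = 21.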